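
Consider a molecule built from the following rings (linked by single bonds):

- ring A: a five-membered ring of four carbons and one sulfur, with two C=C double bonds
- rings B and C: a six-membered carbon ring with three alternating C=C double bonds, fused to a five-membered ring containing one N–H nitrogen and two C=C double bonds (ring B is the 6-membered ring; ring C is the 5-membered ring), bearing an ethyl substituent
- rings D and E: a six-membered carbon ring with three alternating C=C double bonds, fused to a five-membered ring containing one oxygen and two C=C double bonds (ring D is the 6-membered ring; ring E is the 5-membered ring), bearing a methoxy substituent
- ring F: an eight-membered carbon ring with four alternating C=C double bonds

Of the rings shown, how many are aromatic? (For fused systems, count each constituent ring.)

Ring A has a continuous p-orbital overlap around the ring; 2 ring double bonds (4 π electrons) plus a heteroatom lone pair (2) give 6 π electrons. Since 6 = 4n+2 (n=1), ring A is aromatic (thiophene).
Rings B and C form a fused bicyclic system (with one N–H) with 9 sp² atoms and 10 π electrons from ring double bonds plus a heteroatom lone pair. 10 = 4(2)+2, so the system is aromatic and both rings count as aromatic (indole).
Rings D and E form a fused bicyclic system (with one oxygen) with 9 sp² atoms and 10 π electrons from ring double bonds plus a heteroatom lone pair. 10 = 4(2)+2, so the system is aromatic and both rings count as aromatic (benzofuran).
Ring F has only sp² ring atoms; a planar conformation would have a fully conjugated π system of 8 electrons. But 8 = 4(2), which is 4n not 4n+2, so ring F is not aromatic (cyclooctatetraene) — cyclooctatetraene distorts into a non-planar tub to avoid antiaromaticity.
Aromatic: A, B, C, D, E. Total: 5.

5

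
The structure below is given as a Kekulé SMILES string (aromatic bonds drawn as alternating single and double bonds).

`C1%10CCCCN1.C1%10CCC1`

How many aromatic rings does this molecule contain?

The SMILES encodes a six-membered saturated ring of five carbons and one N–H nitrogen; a four-membered saturated carbon ring.
The 6-membered ring with one N–H has only sp³ atoms, so it is not fully conjugated — not aromatic (piperidine).
The 4-membered ring has only sp³ atoms, so it is not fully conjugated — not aromatic (cyclobutane).
None of the rings are aromatic. Total: 0.

0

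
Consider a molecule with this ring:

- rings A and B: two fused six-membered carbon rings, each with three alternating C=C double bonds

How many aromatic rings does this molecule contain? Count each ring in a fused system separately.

Rings A and B form a fused bicyclic system with 10 sp² atoms and 10 π electrons from ring double bonds. 10 = 4(2)+2, so the system is aromatic and both rings count as aromatic (naphthalene).
Aromatic: A, B. Total: 2.

2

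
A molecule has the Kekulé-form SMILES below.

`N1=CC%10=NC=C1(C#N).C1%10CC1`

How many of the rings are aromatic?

1

The SMILES encodes a six-membered ring with nitrogens at positions 1 and 4 and three alternating double bonds; a three-membered saturated carbon ring.
The 6-membered ring with two nitrogens (1,4) has a continuous p-orbital overlap around the ring; 3 ring double bonds give 6 π electrons. That satisfies 4n+2 with n=1, so it is aromatic (pyrazine).
The 3-membered ring has only sp³ atoms, so it is not fully conjugated — not aromatic (cyclopropane).
1 of the 2 rings is aromatic. Total: 1.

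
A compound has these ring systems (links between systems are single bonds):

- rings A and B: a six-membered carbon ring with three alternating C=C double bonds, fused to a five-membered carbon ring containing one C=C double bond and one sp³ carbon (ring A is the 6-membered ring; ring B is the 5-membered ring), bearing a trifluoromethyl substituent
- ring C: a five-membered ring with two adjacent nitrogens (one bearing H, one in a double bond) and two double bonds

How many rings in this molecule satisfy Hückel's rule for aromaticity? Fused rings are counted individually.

2

Ring A is planar and fully conjugated; 3 ring double bonds give 6 π electrons. 6 = 4(1)+2, so ring A is aromatic (benzene ring).
Ring B has one sp³ carbon, so it is not fully conjugated — not aromatic (cyclopentene ring).
Ring C has a continuous p-orbital overlap around the ring; 2 ring double bonds (4 π electrons) plus a heteroatom lone pair (2) give 6 π electrons. That satisfies 4n+2 with n=1, so ring C is aromatic (pyrazole).
Aromatic: A, C. Total: 2.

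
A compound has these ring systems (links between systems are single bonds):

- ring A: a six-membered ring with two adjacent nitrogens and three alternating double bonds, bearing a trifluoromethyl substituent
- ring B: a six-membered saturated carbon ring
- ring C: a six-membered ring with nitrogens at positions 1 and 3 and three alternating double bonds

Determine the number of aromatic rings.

2

Ring A is planar and fully conjugated; 3 ring double bonds give 6 π electrons. 6 = 4(1)+2, so ring A is aromatic (pyridazine).
Ring B has only sp³ atoms, so it is not fully conjugated — not aromatic (cyclohexane).
Ring C is fully conjugated (every ring atom contributes a p orbital); 3 ring double bonds give 6 π electrons. 6 = 4(1)+2, so ring C is aromatic (pyrimidine).
Aromatic: A, C. Total: 2.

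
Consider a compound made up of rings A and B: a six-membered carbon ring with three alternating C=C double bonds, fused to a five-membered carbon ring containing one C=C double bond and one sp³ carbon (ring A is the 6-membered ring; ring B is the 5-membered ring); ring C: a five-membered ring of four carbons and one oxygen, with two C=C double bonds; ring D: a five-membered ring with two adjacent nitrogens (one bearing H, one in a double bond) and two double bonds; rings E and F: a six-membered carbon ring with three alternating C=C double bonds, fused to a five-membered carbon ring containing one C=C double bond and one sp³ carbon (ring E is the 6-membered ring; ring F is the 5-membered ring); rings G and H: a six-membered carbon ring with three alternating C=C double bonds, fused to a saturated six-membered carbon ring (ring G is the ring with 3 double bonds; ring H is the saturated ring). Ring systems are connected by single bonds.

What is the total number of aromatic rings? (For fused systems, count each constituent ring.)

Ring A is planar and fully conjugated; 3 ring double bonds give 6 π electrons. That satisfies 4n+2 with n=1, so ring A is aromatic (benzene ring).
Ring B has one sp³ carbon, so it is not fully conjugated — not aromatic (cyclopentene ring).
Ring C is planar and fully conjugated; 2 ring double bonds (4 π electrons) plus a heteroatom lone pair (2) give 6 π electrons. 6 = 4(1)+2, so ring C is aromatic (furan).
Ring D has a continuous p-orbital overlap around the ring; 2 ring double bonds (4 π electrons) plus a heteroatom lone pair (2) give 6 π electrons. That satisfies 4n+2 with n=1, so ring D is aromatic (pyrazole).
Ring E has a continuous p-orbital overlap around the ring; 3 ring double bonds give 6 π electrons. 6 = 4(1)+2, so ring E is aromatic (benzene ring).
Ring F has one sp³ carbon, so it is not fully conjugated — not aromatic (cyclopentene ring).
Ring G has a continuous p-orbital overlap around the ring; 3 ring double bonds give 6 π electrons. 6 = 4(1)+2, so ring G is aromatic (benzene ring).
Ring H has four sp³ carbons, so it is not fully conjugated — not aromatic (cyclohexane ring).
Aromatic: A, C, D, E, G. Total: 5.

5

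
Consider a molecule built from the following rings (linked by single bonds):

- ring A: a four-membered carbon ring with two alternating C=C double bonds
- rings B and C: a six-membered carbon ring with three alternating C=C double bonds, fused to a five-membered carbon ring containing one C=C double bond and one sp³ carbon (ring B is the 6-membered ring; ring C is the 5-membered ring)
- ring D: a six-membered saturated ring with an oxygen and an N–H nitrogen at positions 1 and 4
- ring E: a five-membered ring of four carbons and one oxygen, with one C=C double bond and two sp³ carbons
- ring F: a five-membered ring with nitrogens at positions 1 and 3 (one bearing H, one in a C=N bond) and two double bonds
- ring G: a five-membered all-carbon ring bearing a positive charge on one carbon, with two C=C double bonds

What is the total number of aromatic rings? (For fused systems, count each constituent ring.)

2

Ring A has only sp² ring atoms; a planar conformation would have a fully conjugated π system of 4 electrons. But 4 = 4(1), which is 4n not 4n+2, so ring A is not aromatic (cyclobutadiene) — cyclobutadiene is antiaromatic and distorts to a rectangle.
Ring B is fully conjugated (every ring atom contributes a p orbital); 3 ring double bonds give 6 π electrons. 6 = 4(1)+2, so ring B is aromatic (benzene ring).
Ring C has one sp³ carbon, so it is not fully conjugated — not aromatic (cyclopentene ring).
Ring D has only sp³ atoms, so it is not fully conjugated — not aromatic (morpholine).
Ring E has two sp³ carbons, so it is not fully conjugated — not aromatic (2,3-dihydrofuran).
Ring F is fully conjugated (every ring atom contributes a p orbital); 2 ring double bonds (4 π electrons) plus a heteroatom lone pair (2) give 6 π electrons. That satisfies 4n+2 with n=1, so ring F is aromatic (imidazole).
Ring G has only sp² ring atoms; a planar conformation would have a fully conjugated π system of 4 electrons. But 4 = 4(1), which is 4n not 4n+2, so ring G is not aromatic (cyclopentadienyl cation).
Aromatic: B, F. Total: 2.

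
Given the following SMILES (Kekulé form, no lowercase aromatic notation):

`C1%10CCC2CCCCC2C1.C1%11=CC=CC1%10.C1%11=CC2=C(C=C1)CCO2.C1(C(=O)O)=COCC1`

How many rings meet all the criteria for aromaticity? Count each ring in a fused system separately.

1

The SMILES encodes two fused six-membered saturated carbon rings; a five-membered carbon ring with two conjugated C=C double bonds and one sp³ carbon; a six-membered carbon ring with three alternating C=C double bonds, fused to a five-membered ring containing one oxygen and two sp³ carbons; a five-membered ring of four carbons and one oxygen, with one C=C double bond and two sp³ carbons.
The 6-membered ring has only sp³ atoms, so it is not fully conjugated — not aromatic (cyclohexane ring).
The second 6-membered ring has only sp³ atoms, so it is not fully conjugated — not aromatic (cyclohexane ring).
The 5-membered ring has one sp³ carbon, so it is not fully conjugated — not aromatic (cyclopentadiene).
The third 6-membered ring is planar and fully conjugated; 3 ring double bonds give 6 π electrons. That satisfies 4n+2 with n=1, so it is aromatic (benzene ring).
The 5-membered ring with one oxygen has two sp³ carbons, so it is not fully conjugated — not aromatic (oxolane ring).
The second 5-membered ring with one oxygen has two sp³ carbons, so it is not fully conjugated — not aromatic (2,3-dihydrofuran).
1 of the 6 rings is aromatic. Total: 1.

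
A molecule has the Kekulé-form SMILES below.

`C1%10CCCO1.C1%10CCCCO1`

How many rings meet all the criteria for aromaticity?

The SMILES encodes a five-membered saturated ring of four carbons and one oxygen; a six-membered saturated ring of five carbons and one oxygen.
The 5-membered ring with one oxygen has only sp³ atoms, so it is not fully conjugated — not aromatic (tetrahydrofuran).
The 6-membered ring with one oxygen has only sp³ atoms, so it is not fully conjugated — not aromatic (tetrahydropyran).
None of the rings are aromatic. Total: 0.

0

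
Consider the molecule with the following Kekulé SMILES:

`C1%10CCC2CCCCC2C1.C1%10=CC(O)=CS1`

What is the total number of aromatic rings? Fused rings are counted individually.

The SMILES encodes two fused six-membered saturated carbon rings; a five-membered ring of four carbons and one sulfur, with two C=C double bonds.
The 6-membered ring has only sp³ atoms, so it is not fully conjugated — not aromatic (cyclohexane ring).
The second 6-membered ring has only sp³ atoms, so it is not fully conjugated — not aromatic (cyclohexane ring).
The 5-membered ring with one sulfur has a continuous p-orbital overlap around the ring; 2 ring double bonds (4 π electrons) plus a heteroatom lone pair (2) give 6 π electrons. Since 6 = 4n+2 (n=1), it is aromatic (thiophene).
1 of the 3 rings is aromatic. Total: 1.

1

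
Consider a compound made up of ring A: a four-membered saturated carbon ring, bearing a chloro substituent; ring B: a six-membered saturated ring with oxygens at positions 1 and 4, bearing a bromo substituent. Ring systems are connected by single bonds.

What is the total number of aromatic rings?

Ring A has only sp³ atoms, so it is not fully conjugated — not aromatic (cyclobutane).
Ring B has only sp³ atoms, so it is not fully conjugated — not aromatic (1,4-dioxane).
No ring is aromatic. Total: 0.

0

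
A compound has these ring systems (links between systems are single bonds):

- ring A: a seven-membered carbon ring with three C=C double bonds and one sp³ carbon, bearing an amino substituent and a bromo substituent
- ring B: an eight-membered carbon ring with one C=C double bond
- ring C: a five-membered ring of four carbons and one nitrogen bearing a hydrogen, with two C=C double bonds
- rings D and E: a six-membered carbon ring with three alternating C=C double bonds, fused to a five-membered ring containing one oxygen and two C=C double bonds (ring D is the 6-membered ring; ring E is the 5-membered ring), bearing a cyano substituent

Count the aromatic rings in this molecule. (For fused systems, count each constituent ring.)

3

Ring A has one sp³ carbon, so it is not fully conjugated — not aromatic (cycloheptatriene).
Ring B has six sp³ carbons, so it is not fully conjugated — not aromatic (cyclooctene).
Ring C is planar and fully conjugated; 2 ring double bonds (4 π electrons) plus a heteroatom lone pair (2) give 6 π electrons. Since 6 = 4n+2 (n=1), ring C is aromatic (pyrrole).
Rings D and E form a fused bicyclic system (with one oxygen) with 9 sp² atoms and 10 π electrons from ring double bonds plus a heteroatom lone pair. 10 = 4(2)+2, so the system is aromatic and both rings count as aromatic (benzofuran).
Aromatic: C, D, E. Total: 3.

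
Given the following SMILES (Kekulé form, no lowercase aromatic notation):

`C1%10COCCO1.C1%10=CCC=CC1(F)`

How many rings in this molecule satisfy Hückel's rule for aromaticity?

0

The SMILES encodes a six-membered saturated ring with oxygens at positions 1 and 4; a six-membered carbon ring with two isolated C=C double bonds and two sp³ carbons.
The 6-membered ring with two oxygens (1,4) has only sp³ atoms, so it is not fully conjugated — not aromatic (1,4-dioxane).
The 6-membered ring has two sp³ carbons, so it is not fully conjugated — not aromatic (1,4-cyclohexadiene).
None of the rings are aromatic. Total: 0.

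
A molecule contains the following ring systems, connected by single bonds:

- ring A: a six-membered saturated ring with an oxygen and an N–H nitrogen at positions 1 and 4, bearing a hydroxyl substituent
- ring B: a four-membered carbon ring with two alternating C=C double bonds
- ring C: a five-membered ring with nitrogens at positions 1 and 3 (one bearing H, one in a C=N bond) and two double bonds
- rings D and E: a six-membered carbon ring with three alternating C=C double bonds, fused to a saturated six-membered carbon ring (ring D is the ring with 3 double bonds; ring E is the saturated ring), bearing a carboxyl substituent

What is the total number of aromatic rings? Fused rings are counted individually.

Ring A has only sp³ atoms, so it is not fully conjugated — not aromatic (morpholine).
Ring B has only sp² ring atoms; a planar conformation would have a fully conjugated π system of 4 electrons. But 4 = 4(1), which is 4n not 4n+2, so ring B is not aromatic (cyclobutadiene) — cyclobutadiene is antiaromatic and distorts to a rectangle.
Ring C is planar and fully conjugated; 2 ring double bonds (4 π electrons) plus a heteroatom lone pair (2) give 6 π electrons. That satisfies 4n+2 with n=1, so ring C is aromatic (imidazole).
Ring D is planar and fully conjugated; 3 ring double bonds give 6 π electrons. Since 6 = 4n+2 (n=1), ring D is aromatic (benzene ring).
Ring E has four sp³ carbons, so it is not fully conjugated — not aromatic (cyclohexane ring).
Aromatic: C, D. Total: 2.

2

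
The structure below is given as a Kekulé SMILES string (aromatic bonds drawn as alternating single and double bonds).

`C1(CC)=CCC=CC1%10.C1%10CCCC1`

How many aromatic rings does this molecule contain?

0

The SMILES encodes a six-membered carbon ring with two isolated C=C double bonds and two sp³ carbons; a five-membered saturated carbon ring.
The 6-membered ring has two sp³ carbons, so it is not fully conjugated — not aromatic (1,4-cyclohexadiene).
The 5-membered ring has only sp³ atoms, so it is not fully conjugated — not aromatic (cyclopentane).
None of the rings are aromatic. Total: 0.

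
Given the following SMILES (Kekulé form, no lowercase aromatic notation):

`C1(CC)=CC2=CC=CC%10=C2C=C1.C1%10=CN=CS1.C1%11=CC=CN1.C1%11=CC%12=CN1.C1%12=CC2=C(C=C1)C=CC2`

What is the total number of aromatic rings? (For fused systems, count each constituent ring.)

6

The SMILES encodes two fused six-membered carbon rings, each with three alternating C=C double bonds; a five-membered ring with a sulfur at position 1 and a nitrogen at position 3 (in a C=N bond), with two double bonds; a five-membered ring of four carbons and one nitrogen bearing a hydrogen, with two C=C double bonds; a five-membered ring of four carbons and one nitrogen bearing a hydrogen, with two C=C double bonds; a six-membered carbon ring with three alternating C=C double bonds, fused to a five-membered carbon ring containing one C=C double bond and one sp³ carbon.
The fused 6/6-membered bicyclic is a single π system with 10 sp² atoms and 10 π electrons from ring double bonds. 10 = 4(2)+2, so the system is aromatic and both rings count as aromatic (naphthalene).
The 5-membered ring with one sulfur and one =N– has a continuous p-orbital overlap around the ring; 2 ring double bonds (4 π electrons) plus a heteroatom lone pair (2) give 6 π electrons. 6 = 4(1)+2, so it is aromatic (thiazole).
The 5-membered ring with one N–H is planar and fully conjugated; 2 ring double bonds (4 π electrons) plus a heteroatom lone pair (2) give 6 π electrons. Since 6 = 4n+2 (n=1), it is aromatic (pyrrole).
The second 5-membered ring with one N–H is planar and fully conjugated; 2 ring double bonds (4 π electrons) plus a heteroatom lone pair (2) give 6 π electrons. Since 6 = 4n+2 (n=1), it is aromatic (pyrrole).
The 6-membered ring is fully conjugated (every ring atom contributes a p orbital); 3 ring double bonds give 6 π electrons. 6 = 4(1)+2, so it is aromatic (benzene ring).
The 5-membered ring has one sp³ carbon, so it is not fully conjugated — not aromatic (cyclopentene ring).
6 of the 7 rings are aromatic. Total: 6.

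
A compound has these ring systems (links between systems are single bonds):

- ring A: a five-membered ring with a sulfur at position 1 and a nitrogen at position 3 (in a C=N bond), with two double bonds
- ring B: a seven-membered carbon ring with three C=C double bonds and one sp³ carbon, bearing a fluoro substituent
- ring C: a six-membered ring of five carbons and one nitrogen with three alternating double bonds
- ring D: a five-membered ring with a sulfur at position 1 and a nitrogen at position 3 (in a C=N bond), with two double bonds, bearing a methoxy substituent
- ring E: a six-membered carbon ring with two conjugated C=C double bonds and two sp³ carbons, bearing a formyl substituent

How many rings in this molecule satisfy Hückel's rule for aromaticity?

Ring A is planar and fully conjugated; 2 ring double bonds (4 π electrons) plus a heteroatom lone pair (2) give 6 π electrons. Since 6 = 4n+2 (n=1), ring A is aromatic (thiazole).
Ring B has one sp³ carbon, so it is not fully conjugated — not aromatic (cycloheptatriene).
Ring C has a continuous p-orbital overlap around the ring; 3 ring double bonds give 6 π electrons. 6 = 4(1)+2, so ring C is aromatic (pyridine).
Ring D is fully conjugated (every ring atom contributes a p orbital); 2 ring double bonds (4 π electrons) plus a heteroatom lone pair (2) give 6 π electrons. Since 6 = 4n+2 (n=1), ring D is aromatic (thiazole).
Ring E has two sp³ carbons, so it is not fully conjugated — not aromatic (1,3-cyclohexadiene).
Aromatic: A, C, D. Total: 3.

3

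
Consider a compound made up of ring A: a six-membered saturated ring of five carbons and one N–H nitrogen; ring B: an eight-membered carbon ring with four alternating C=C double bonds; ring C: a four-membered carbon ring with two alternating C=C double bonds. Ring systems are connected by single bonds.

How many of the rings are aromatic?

0

Ring A has only sp³ atoms, so it is not fully conjugated — not aromatic (piperidine).
Ring B has only sp² ring atoms; a planar conformation would have a fully conjugated π system of 8 electrons. But 8 = 4(2), which is 4n not 4n+2, so ring B is not aromatic (cyclooctatetraene) — cyclooctatetraene distorts into a non-planar tub to avoid antiaromaticity.
Ring C has only sp² ring atoms; a planar conformation would have a fully conjugated π system of 4 electrons. But 4 = 4(1), which is 4n not 4n+2, so ring C is not aromatic (cyclobutadiene) — cyclobutadiene is antiaromatic and distorts to a rectangle.
No ring is aromatic. Total: 0.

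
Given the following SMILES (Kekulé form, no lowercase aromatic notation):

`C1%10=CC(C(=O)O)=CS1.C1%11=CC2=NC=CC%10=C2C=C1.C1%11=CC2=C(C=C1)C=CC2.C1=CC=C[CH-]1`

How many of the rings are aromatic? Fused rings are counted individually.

The SMILES encodes a five-membered ring of four carbons and one sulfur, with two C=C double bonds; two fused six-membered rings, each with three alternating double bonds; one ring is all carbon and the other has one ring nitrogen; a six-membered carbon ring with three alternating C=C double bonds, fused to a five-membered carbon ring containing one C=C double bond and one sp³ carbon; a five-membered all-carbon ring bearing a negative charge on one carbon, with two C=C double bonds.
The 5-membered ring with one sulfur is planar and fully conjugated; 2 ring double bonds (4 π electrons) plus a heteroatom lone pair (2) give 6 π electrons. That satisfies 4n+2 with n=1, so it is aromatic (thiophene).
The fused 6/6-membered bicyclic (with one nitrogen) is a single π system with 10 sp² atoms and 10 π electrons from ring double bonds. 10 = 4(2)+2, so the system is aromatic and both rings count as aromatic (quinoline).
The 6-membered ring has a continuous p-orbital overlap around the ring; 3 ring double bonds give 6 π electrons. 6 = 4(1)+2, so it is aromatic (benzene ring).
The 5-membered ring has one sp³ carbon, so it is not fully conjugated — not aromatic (cyclopentene ring).
The second 5-membered ring has a continuous p-orbital overlap around the ring; 2 ring double bonds (4 π electrons) plus the carbanion lone pair (2) give 6 π electrons. That satisfies 4n+2 with n=1, so it is aromatic (cyclopentadienyl anion).
5 of the 6 rings are aromatic. Total: 5.

5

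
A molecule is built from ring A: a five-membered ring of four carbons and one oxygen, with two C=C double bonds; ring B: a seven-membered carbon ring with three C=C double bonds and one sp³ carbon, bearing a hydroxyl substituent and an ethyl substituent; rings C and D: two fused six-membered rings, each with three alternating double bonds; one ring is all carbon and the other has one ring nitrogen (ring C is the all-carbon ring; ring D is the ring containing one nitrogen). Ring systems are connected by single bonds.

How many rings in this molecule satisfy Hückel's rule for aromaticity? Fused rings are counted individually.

Ring A is fully conjugated (every ring atom contributes a p orbital); 2 ring double bonds (4 π electrons) plus a heteroatom lone pair (2) give 6 π electrons. 6 = 4(1)+2, so ring A is aromatic (furan).
Ring B has one sp³ carbon, so it is not fully conjugated — not aromatic (cycloheptatriene).
Rings C and D form a fused bicyclic system (with one nitrogen) with 10 sp² atoms and 10 π electrons from ring double bonds. 10 = 4(2)+2, so the system is aromatic and both rings count as aromatic (quinoline).
Aromatic: A, C, D. Total: 3.

3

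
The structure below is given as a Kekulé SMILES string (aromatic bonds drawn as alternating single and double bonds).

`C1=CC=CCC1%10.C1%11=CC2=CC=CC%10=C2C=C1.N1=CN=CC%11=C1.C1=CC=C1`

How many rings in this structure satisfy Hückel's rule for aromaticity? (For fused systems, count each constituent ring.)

3

The SMILES encodes a six-membered carbon ring with two conjugated C=C double bonds and two sp³ carbons; two fused six-membered carbon rings, each with three alternating C=C double bonds; a six-membered ring with nitrogens at positions 1 and 3 and three alternating double bonds; a four-membered carbon ring with two alternating C=C double bonds.
The 6-membered ring has two sp³ carbons, so it is not fully conjugated — not aromatic (1,3-cyclohexadiene).
The fused 6/6-membered bicyclic is a single π system with 10 sp² atoms and 10 π electrons from ring double bonds. 10 = 4(2)+2, so the system is aromatic and both rings count as aromatic (naphthalene).
The 6-membered ring with two nitrogens (1,3) has a continuous p-orbital overlap around the ring; 3 ring double bonds give 6 π electrons. That satisfies 4n+2 with n=1, so it is aromatic (pyrimidine).
The 4-membered ring has only sp² ring atoms; a planar conformation would have a fully conjugated π system of 4 electrons. But 4 = 4(1), which is 4n not 4n+2, so it is not aromatic (cyclobutadiene) — cyclobutadiene is antiaromatic and distorts to a rectangle.
3 of the 5 rings are aromatic. Total: 3.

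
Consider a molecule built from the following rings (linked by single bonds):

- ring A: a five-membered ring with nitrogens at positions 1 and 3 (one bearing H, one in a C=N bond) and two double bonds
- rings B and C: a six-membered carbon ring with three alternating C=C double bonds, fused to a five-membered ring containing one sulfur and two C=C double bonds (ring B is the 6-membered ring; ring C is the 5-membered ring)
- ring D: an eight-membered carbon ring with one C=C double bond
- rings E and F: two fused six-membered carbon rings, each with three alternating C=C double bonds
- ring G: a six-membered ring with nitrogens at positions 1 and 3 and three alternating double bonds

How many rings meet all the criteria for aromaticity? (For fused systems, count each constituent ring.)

6

Ring A has a continuous p-orbital overlap around the ring; 2 ring double bonds (4 π electrons) plus a heteroatom lone pair (2) give 6 π electrons. 6 = 4(1)+2, so ring A is aromatic (imidazole).
Rings B and C form a fused bicyclic system (with one sulfur) with 9 sp² atoms and 10 π electrons from ring double bonds plus a heteroatom lone pair. 10 = 4(2)+2, so the system is aromatic and both rings count as aromatic (benzothiophene).
Ring D has six sp³ carbons, so it is not fully conjugated — not aromatic (cyclooctene).
Rings E and F form a fused bicyclic system with 10 sp² atoms and 10 π electrons from ring double bonds. 10 = 4(2)+2, so the system is aromatic and both rings count as aromatic (naphthalene).
Ring G is planar and fully conjugated; 3 ring double bonds give 6 π electrons. Since 6 = 4n+2 (n=1), ring G is aromatic (pyrimidine).
Aromatic: A, B, C, E, F, G. Total: 6.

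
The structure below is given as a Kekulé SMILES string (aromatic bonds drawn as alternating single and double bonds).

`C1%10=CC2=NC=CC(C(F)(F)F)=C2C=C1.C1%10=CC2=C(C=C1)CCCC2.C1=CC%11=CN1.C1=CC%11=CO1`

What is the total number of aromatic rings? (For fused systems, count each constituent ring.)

5

The SMILES encodes two fused six-membered rings, each with three alternating double bonds; one ring is all carbon and the other has one ring nitrogen; a six-membered carbon ring with three alternating C=C double bonds, fused to a saturated six-membered carbon ring; a five-membered ring of four carbons and one nitrogen bearing a hydrogen, with two C=C double bonds; a five-membered ring of four carbons and one oxygen, with two C=C double bonds.
The fused 6/6-membered bicyclic (with one nitrogen) is a single π system with 10 sp² atoms and 10 π electrons from ring double bonds. 10 = 4(2)+2, so the system is aromatic and both rings count as aromatic (quinoline).
The 6-membered ring is planar and fully conjugated; 3 ring double bonds give 6 π electrons. That satisfies 4n+2 with n=1, so it is aromatic (benzene ring).
The second 6-membered ring has four sp³ carbons, so it is not fully conjugated — not aromatic (cyclohexane ring).
The 5-membered ring with one N–H has a continuous p-orbital overlap around the ring; 2 ring double bonds (4 π electrons) plus a heteroatom lone pair (2) give 6 π electrons. 6 = 4(1)+2, so it is aromatic (pyrrole).
The 5-membered ring with one oxygen is planar and fully conjugated; 2 ring double bonds (4 π electrons) plus a heteroatom lone pair (2) give 6 π electrons. 6 = 4(1)+2, so it is aromatic (furan).
5 of the 6 rings are aromatic. Total: 5.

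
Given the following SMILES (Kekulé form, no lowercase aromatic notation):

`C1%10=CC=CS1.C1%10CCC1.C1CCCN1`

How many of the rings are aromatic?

1

The SMILES encodes a five-membered ring of four carbons and one sulfur, with two C=C double bonds; a four-membered saturated carbon ring; a five-membered saturated ring of four carbons and one N–H nitrogen.
The 5-membered ring with one sulfur has a continuous p-orbital overlap around the ring; 2 ring double bonds (4 π electrons) plus a heteroatom lone pair (2) give 6 π electrons. 6 = 4(1)+2, so it is aromatic (thiophene).
The 4-membered ring has only sp³ atoms, so it is not fully conjugated — not aromatic (cyclobutane).
The 5-membered ring with one N–H has only sp³ atoms, so it is not fully conjugated — not aromatic (pyrrolidine).
1 of the 3 rings is aromatic. Total: 1.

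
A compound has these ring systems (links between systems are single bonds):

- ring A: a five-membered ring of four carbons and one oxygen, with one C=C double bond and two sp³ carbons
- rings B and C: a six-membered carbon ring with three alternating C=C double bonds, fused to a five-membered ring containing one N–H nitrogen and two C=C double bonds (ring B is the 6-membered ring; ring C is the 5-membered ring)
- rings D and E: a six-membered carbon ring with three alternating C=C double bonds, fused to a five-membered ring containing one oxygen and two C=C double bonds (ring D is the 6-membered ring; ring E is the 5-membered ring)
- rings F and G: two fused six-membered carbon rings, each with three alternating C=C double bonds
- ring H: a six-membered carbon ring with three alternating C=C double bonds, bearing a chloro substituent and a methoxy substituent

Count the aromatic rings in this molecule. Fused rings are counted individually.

Ring A has two sp³ carbons, so it is not fully conjugated — not aromatic (2,3-dihydrofuran).
Rings B and C form a fused bicyclic system (with one N–H) with 9 sp² atoms and 10 π electrons from ring double bonds plus a heteroatom lone pair. 10 = 4(2)+2, so the system is aromatic and both rings count as aromatic (indole).
Rings D and E form a fused bicyclic system (with one oxygen) with 9 sp² atoms and 10 π electrons from ring double bonds plus a heteroatom lone pair. 10 = 4(2)+2, so the system is aromatic and both rings count as aromatic (benzofuran).
Rings F and G form a fused bicyclic system with 10 sp² atoms and 10 π electrons from ring double bonds. 10 = 4(2)+2, so the system is aromatic and both rings count as aromatic (naphthalene).
Ring H has a continuous p-orbital overlap around the ring; 3 ring double bonds give 6 π electrons. 6 = 4(1)+2, so ring H is aromatic (benzene).
Aromatic: B, C, D, E, F, G, H. Total: 7.

7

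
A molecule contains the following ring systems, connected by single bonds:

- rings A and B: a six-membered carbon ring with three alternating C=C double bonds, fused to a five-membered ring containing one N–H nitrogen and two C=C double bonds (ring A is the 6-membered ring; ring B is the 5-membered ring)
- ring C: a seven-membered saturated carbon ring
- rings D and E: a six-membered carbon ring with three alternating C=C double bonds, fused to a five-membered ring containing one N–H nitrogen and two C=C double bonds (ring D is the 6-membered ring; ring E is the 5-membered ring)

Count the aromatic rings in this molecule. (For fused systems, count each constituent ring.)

4

Rings A and B form a fused bicyclic system (with one N–H) with 9 sp² atoms and 10 π electrons from ring double bonds plus a heteroatom lone pair. 10 = 4(2)+2, so the system is aromatic and both rings count as aromatic (indole).
Ring C has only sp³ atoms, so it is not fully conjugated — not aromatic (cycloheptane).
Rings D and E form a fused bicyclic system (with one N–H) with 9 sp² atoms and 10 π electrons from ring double bonds plus a heteroatom lone pair. 10 = 4(2)+2, so the system is aromatic and both rings count as aromatic (indole).
Aromatic: A, B, D, E. Total: 4.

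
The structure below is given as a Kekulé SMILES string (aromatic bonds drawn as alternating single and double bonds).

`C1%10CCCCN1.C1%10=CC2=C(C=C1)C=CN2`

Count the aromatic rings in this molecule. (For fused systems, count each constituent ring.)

2

The SMILES encodes a six-membered saturated ring of five carbons and one N–H nitrogen; a six-membered carbon ring with three alternating C=C double bonds, fused to a five-membered ring containing one N–H nitrogen and two C=C double bonds.
The 6-membered ring with one N–H has only sp³ atoms, so it is not fully conjugated — not aromatic (piperidine).
The fused 6/5-membered bicyclic (with one N–H) is a single π system with 9 sp² atoms and 10 π electrons from ring double bonds plus a heteroatom lone pair. 10 = 4(2)+2, so the system is aromatic and both rings count as aromatic (indole).
2 of the 3 rings are aromatic. Total: 2.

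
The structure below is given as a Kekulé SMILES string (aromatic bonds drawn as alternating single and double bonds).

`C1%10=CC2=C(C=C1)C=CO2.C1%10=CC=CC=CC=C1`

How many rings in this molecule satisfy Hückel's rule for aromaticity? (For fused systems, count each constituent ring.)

The SMILES encodes a six-membered carbon ring with three alternating C=C double bonds, fused to a five-membered ring containing one oxygen and two C=C double bonds; an eight-membered carbon ring with four alternating C=C double bonds.
The fused 6/5-membered bicyclic (with one oxygen) is a single π system with 9 sp² atoms and 10 π electrons from ring double bonds plus a heteroatom lone pair. 10 = 4(2)+2, so the system is aromatic and both rings count as aromatic (benzofuran).
The 8-membered ring has only sp² ring atoms; a planar conformation would have a fully conjugated π system of 8 electrons. But 8 = 4(2), which is 4n not 4n+2, so it is not aromatic (cyclooctatetraene) — cyclooctatetraene distorts into a non-planar tub to avoid antiaromaticity.
2 of the 3 rings are aromatic. Total: 2.

2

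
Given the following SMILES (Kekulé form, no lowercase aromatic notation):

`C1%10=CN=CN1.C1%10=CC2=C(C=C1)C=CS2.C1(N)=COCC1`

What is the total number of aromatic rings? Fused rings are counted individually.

The SMILES encodes a five-membered ring with nitrogens at positions 1 and 3 (one bearing H, one in a C=N bond) and two double bonds; a six-membered carbon ring with three alternating C=C double bonds, fused to a five-membered ring containing one sulfur and two C=C double bonds; a five-membered ring of four carbons and one oxygen, with one C=C double bond and two sp³ carbons.
The 5-membered ring with two nitrogens (one N–H, one =N–) is fully conjugated (every ring atom contributes a p orbital); 2 ring double bonds (4 π electrons) plus a heteroatom lone pair (2) give 6 π electrons. Since 6 = 4n+2 (n=1), it is aromatic (imidazole).
The fused 6/5-membered bicyclic (with one sulfur) is a single π system with 9 sp² atoms and 10 π electrons from ring double bonds plus a heteroatom lone pair. 10 = 4(2)+2, so the system is aromatic and both rings count as aromatic (benzothiophene).
The 5-membered ring with one oxygen has two sp³ carbons, so it is not fully conjugated — not aromatic (2,3-dihydrofuran).
3 of the 4 rings are aromatic. Total: 3.

3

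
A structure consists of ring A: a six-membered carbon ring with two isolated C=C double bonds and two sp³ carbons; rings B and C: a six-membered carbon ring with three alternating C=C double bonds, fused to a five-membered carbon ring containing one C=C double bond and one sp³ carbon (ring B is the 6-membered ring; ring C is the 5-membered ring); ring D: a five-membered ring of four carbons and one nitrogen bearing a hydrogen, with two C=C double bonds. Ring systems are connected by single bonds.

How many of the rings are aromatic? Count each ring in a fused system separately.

Ring A has two sp³ carbons, so it is not fully conjugated — not aromatic (1,4-cyclohexadiene).
Ring B has a continuous p-orbital overlap around the ring; 3 ring double bonds give 6 π electrons. 6 = 4(1)+2, so ring B is aromatic (benzene ring).
Ring C has one sp³ carbon, so it is not fully conjugated — not aromatic (cyclopentene ring).
Ring D is planar and fully conjugated; 2 ring double bonds (4 π electrons) plus a heteroatom lone pair (2) give 6 π electrons. 6 = 4(1)+2, so ring D is aromatic (pyrrole).
Aromatic: B, D. Total: 2.

2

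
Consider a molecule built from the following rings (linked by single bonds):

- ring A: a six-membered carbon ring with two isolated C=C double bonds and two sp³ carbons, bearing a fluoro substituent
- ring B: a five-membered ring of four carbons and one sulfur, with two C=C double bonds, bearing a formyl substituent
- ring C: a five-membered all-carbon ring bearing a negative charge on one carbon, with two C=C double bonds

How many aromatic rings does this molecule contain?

2

Ring A has two sp³ carbons, so it is not fully conjugated — not aromatic (1,4-cyclohexadiene).
Ring B is fully conjugated (every ring atom contributes a p orbital); 2 ring double bonds (4 π electrons) plus a heteroatom lone pair (2) give 6 π electrons. That satisfies 4n+2 with n=1, so ring B is aromatic (thiophene).
Ring C has a continuous p-orbital overlap around the ring; 2 ring double bonds (4 π electrons) plus the carbanion lone pair (2) give 6 π electrons. Since 6 = 4n+2 (n=1), ring C is aromatic (cyclopentadienyl anion).
Aromatic: B, C. Total: 2.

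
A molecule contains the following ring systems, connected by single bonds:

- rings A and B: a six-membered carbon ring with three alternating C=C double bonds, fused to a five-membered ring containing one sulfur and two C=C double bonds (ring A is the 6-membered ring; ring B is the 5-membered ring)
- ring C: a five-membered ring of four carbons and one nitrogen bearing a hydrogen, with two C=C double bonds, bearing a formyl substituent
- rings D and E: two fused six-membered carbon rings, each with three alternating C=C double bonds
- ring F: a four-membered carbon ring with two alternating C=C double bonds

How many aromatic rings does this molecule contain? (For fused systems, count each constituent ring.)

Rings A and B form a fused bicyclic system (with one sulfur) with 9 sp² atoms and 10 π electrons from ring double bonds plus a heteroatom lone pair. 10 = 4(2)+2, so the system is aromatic and both rings count as aromatic (benzothiophene).
Ring C has a continuous p-orbital overlap around the ring; 2 ring double bonds (4 π electrons) plus a heteroatom lone pair (2) give 6 π electrons. 6 = 4(1)+2, so ring C is aromatic (pyrrole).
Rings D and E form a fused bicyclic system with 10 sp² atoms and 10 π electrons from ring double bonds. 10 = 4(2)+2, so the system is aromatic and both rings count as aromatic (naphthalene).
Ring F has only sp² ring atoms; a planar conformation would have a fully conjugated π system of 4 electrons. But 4 = 4(1), which is 4n not 4n+2, so ring F is not aromatic (cyclobutadiene) — cyclobutadiene is antiaromatic and distorts to a rectangle.
Aromatic: A, B, C, D, E. Total: 5.

5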